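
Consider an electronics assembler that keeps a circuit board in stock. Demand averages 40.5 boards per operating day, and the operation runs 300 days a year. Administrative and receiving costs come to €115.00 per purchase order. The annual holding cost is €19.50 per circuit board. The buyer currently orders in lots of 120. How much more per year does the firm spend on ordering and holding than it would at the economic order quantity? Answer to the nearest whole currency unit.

Annual demand D = 40.5 × 300 = 12,150.
EOQ = √(2DS/H) = √(2 × 12,150 × 115 / 19.5) ≈ 378.56.
Cost at Q* = (D/Q*)S + (Q*/2)H = √(2DSH) ≈ €7,381.92.
Cost at Q = 120: (12,150/120)×115 + (120/2)×19.5 = €11,643.75 + €1,170.00 = €12,813.75.
Excess = €12,813.75 − €7,381.92 = €5,431.83.

Extra cost ≈ €5,432 per year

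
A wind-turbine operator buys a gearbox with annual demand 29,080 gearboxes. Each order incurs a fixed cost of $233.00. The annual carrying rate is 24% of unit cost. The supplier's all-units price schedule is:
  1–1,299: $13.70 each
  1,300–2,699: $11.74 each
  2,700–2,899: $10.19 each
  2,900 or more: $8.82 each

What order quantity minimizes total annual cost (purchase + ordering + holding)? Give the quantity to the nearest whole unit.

Q* ≈ 2,900 gearboxes

Holding cost per unit per year at price C is H = 0.24·C.
For each price level, check whether its EOQ is feasible; otherwise the best quantity at that price is the breakpoint.
Tier 1 ($13.70): EOQ = 2030.1 exceeds tier's upper bound 1299, so this tier is dominated.
EOQ at $11.74 = 2193.1 (feasible in tier 2): TC = 29,080×$11.74 + (29,080/2193.1)×233 + (2193.1/2)×0.24×$11.74 = $347,578.37.
EOQ at $10.19 = 2354.0 < 2700, so use break Q=2700: TC = 29,080×$10.19 + (29,080/2700.0)×233 + (2700.0/2)×0.24×$10.19 = $302,136.26.
EOQ at $8.82 = 2530.2 < 2900, so use break Q=2900: TC = 29,080×$8.82 + (29,080/2900.0)×233 + (2900.0/2)×0.24×$8.82 = $261,891.39.
Lowest total cost is $261,891.39 at Q = 2900.0.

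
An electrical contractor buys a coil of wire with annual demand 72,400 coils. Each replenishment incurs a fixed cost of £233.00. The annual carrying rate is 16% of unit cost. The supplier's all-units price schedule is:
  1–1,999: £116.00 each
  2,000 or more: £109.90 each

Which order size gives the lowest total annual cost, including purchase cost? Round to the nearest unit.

Holding cost per unit per year at price C is H = 0.16·C.
For each price level, check whether its EOQ is feasible; otherwise the best quantity at that price is the breakpoint.
EOQ at £116.00 = 1348.3 (feasible in tier 1): TC = 72,400×£116.00 + (72,400/1348.3)×233 + (1348.3/2)×0.16×£116.00 = £8,423,423.68.
EOQ at £109.90 = 1385.2 < 2000, so use break Q=2000: TC = 72,400×£109.90 + (72,400/2000.0)×233 + (2000.0/2)×0.16×£109.90 = £7,982,778.60.
Lowest total cost is £7,982,778.60 at Q = 2000.0.

Q* ≈ 2,000 coils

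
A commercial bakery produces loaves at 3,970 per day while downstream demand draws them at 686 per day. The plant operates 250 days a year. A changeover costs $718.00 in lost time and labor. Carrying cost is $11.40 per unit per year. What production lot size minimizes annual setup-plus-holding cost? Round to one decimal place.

Annual demand D = 686 × 250 = 171,500.
Production build-up factor (1 − d/p) = 1 − 686/3,970 = 0.8272.
Q* = √(2DS / (H(1 − d/p))) = √(2 × 171,500 × 718 / (11.4 × 0.8272)).
= √(246,274,000 / 9.4301) ≈ 5110.349.

Q* ≈ 5,110.3 loaves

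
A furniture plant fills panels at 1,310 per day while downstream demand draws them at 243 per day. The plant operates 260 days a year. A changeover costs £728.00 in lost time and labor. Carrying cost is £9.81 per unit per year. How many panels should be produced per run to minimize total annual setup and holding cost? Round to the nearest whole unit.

Q* ≈ 3,393 panels

Annual demand D = 243 × 260 = 63,180.
Production build-up factor (1 − d/p) = 1 − 243/1,310 = 0.8145.
Q* = √(2DS / (H(1 − d/p))) = √(2 × 63,180 × 728 / (9.81 × 0.8145)).
= √(91,990,080 / 7.9903) ≈ 3393.044.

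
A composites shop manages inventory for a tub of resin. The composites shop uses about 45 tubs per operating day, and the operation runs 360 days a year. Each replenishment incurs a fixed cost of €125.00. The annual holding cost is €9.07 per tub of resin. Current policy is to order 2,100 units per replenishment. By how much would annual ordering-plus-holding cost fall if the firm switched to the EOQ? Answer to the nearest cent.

Extra cost ≈ €4,426.97 per year

Annual demand D = 45 × 360 = 16,200.
EOQ = √(2DS/H) = √(2 × 16,200 × 125 / 9.07) ≈ 668.23.
Cost at Q* = (D/Q*)S + (Q*/2)H = √(2DSH) ≈ €6,060.82.
Cost at Q = 2,100: (16,200/2,100)×125 + (2,100/2)×9.07 = €964.29 + €9,523.50 = €10,487.79.
Excess = €10,487.79 − €6,060.82 = €4,426.97.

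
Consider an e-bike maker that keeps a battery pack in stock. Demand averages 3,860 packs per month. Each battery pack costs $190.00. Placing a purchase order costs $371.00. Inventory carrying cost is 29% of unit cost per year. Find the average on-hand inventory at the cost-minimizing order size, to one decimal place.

Annual demand D = 3,860 × 12 = 46,320.
Holding cost H = 0.29 × $190.00 = $55.1000 per unit per year.
EOQ = √(2DS/H) = √(2 × 46,320 × 371 / 55.1) ≈ 789.79.
Average inventory = Q*/2 ≈ 789.79 / 2 = 394.894.

Average inventory ≈ 394.9 packs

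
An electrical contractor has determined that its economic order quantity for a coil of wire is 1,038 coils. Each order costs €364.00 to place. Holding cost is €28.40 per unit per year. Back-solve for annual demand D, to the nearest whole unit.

Squaring Q* = √(2DS/H) gives Q*² = 2DS/H.
From Q* = √(2DS/H): D = Q*²H / (2S) = 1,038² × 28.4 / (2 × 364) = 42032.156.

D ≈ 42,032 coils per year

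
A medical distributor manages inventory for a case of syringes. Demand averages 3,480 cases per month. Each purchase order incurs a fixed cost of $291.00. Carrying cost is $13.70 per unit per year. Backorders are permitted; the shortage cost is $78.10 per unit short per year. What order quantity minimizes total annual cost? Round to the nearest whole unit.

Annual demand D = 3,480 × 12 = 41,760.
With planned backorders, Q* = √(2DS/H) · √((H+B)/B).
√(2DS/H) = √(2 × 41,760 × 291 / 13.7) = 1331.930.
√((H+B)/B) = √((13.7+78.1)/78.1) = 1.0842.
Q* ≈ 1444.034.

Q* ≈ 1,444 cases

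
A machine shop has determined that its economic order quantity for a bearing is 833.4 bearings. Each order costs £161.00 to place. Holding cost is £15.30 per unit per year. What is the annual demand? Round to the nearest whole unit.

D ≈ 33,002 bearings per year

Invert the EOQ relation Q*² = 2DS/H.
From Q* = √(2DS/H): D = Q*²H / (2S) = 833.4² × 15.3 / (2 × 161) = 33002.174.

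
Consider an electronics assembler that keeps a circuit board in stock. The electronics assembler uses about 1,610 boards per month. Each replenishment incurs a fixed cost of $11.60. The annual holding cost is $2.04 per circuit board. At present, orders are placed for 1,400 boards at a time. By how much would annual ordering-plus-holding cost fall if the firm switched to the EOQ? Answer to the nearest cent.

Annual demand D = 1,610 × 12 = 19,320.
EOQ = √(2DS/H) = √(2 × 19,320 × 11.6 / 2.04) ≈ 468.74.
Cost at Q* = (D/Q*)S + (Q*/2)H = √(2DSH) ≈ $956.23.
Cost at Q = 1,400: (19,320/1,400)×11.6 + (1,400/2)×2.04 = $160.08 + $1,428.00 = $1,588.08.
Excess = $1,588.08 − $956.23 = $631.85.

Extra cost ≈ $631.85 per year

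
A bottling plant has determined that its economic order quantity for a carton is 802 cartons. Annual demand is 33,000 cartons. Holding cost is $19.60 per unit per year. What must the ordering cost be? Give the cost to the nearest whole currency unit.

S ≈ $191

The basic EOQ model gives Q* = √(2DS/H); rearrange for the unknown.
From Q* = √(2DS/H): S = Q*²H / (2D) = 802² × 19.6 / (2 × 33,000) = 191.0121.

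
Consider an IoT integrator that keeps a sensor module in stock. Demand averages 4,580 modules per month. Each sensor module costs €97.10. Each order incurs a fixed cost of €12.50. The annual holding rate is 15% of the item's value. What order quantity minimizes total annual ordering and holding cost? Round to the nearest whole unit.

Q* ≈ 307 modules

Annual demand D = 4,580 × 12 = 54,960.
Holding cost H = 0.15 × €97.10 = €14.5650 per unit per year.
EOQ = √(2DS / H) = √(2 × 54,960 × 12.5 / 14.565).
= √(1,374,000 / 14.565) = √94,335.7364 ≈ 307.141.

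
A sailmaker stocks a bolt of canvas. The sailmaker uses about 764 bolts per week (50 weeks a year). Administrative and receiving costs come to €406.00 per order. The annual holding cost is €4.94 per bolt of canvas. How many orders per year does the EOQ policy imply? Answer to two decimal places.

Annual demand D = 764 × 50 = 38,200.
Q* = √(2DS/H) = √(2 × 38,200 × 406 / 4.94) ≈ 2505.80.
Orders per year = D / Q* = 38,200 / 2505.80 ≈ 15.245.

N ≈ 15.24 orders per year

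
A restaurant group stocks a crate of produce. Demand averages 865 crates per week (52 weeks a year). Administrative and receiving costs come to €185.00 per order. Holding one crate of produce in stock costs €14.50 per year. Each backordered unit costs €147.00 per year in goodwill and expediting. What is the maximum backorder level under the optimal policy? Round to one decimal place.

S* ≈ 100.8 crates

Annual demand D = 865 × 52 = 44,980.
With planned backorders, Q* = √(2DS/H) · √((H+B)/B).
√(2DS/H) = √(2 × 44,980 × 185 / 14.5) = 1071.338.
√((H+B)/B) = √((14.5+147)/147) = 1.0482.
Q* ≈ 1122.934.
S* = Q* · H/(H+B) = 1122.934 × 14.5/161.5 ≈ 100.821.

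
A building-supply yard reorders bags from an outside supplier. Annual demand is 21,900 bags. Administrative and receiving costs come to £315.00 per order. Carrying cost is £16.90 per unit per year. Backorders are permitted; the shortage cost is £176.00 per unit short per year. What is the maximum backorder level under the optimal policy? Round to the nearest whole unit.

S* ≈ 83 bags

With planned backorders, Q* = √(2DS/H) · √((H+B)/B).
√(2DS/H) = √(2 × 21,900 × 315 / 16.9) = 903.543.
√((H+B)/B) = √((16.9+176)/176) = 1.0469.
Q* ≈ 945.929.
S* = Q* · H/(H+B) = 945.929 × 16.9/192.9 ≈ 82.873.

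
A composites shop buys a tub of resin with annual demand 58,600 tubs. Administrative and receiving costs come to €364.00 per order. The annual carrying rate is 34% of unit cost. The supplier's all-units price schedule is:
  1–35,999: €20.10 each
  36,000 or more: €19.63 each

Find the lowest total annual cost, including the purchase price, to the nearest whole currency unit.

TC* ≈ €1,194,935

Holding cost per unit per year at price C is H = 0.34·C.
For each price level, check whether its EOQ is feasible; otherwise the best quantity at that price is the breakpoint.
EOQ at €20.10 = 2498.5 (feasible in tier 1): TC = 58,600×€20.10 + (58,600/2498.5)×364 + (2498.5/2)×0.34×€20.10 = €1,194,934.66.
EOQ at €19.63 = 2528.2 < 36000, so use break Q=36000: TC = 58,600×€19.63 + (58,600/36000.0)×364 + (36000.0/2)×0.34×€19.63 = €1,271,046.11.
Lowest total cost among the candidates is at Q = 2498.5.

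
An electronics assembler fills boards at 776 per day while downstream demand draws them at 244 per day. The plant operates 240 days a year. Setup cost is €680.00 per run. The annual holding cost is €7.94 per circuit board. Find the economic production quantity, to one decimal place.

Q* ≈ 3,825.0 boards

Annual demand D = 244 × 240 = 58,560.
Production build-up factor (1 − d/p) = 1 − 244/776 = 0.6856.
Q* = √(2DS / (H(1 − d/p))) = √(2 × 58,560 × 680 / (7.94 × 0.6856)).
= √(79,641,600 / 5.4434) ≈ 3825.029.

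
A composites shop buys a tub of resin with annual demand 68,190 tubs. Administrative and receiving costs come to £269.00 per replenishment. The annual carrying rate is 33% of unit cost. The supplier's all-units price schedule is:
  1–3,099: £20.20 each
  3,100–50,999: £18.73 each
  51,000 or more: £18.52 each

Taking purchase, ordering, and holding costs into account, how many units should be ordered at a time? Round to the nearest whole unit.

Holding cost per unit per year at price C is H = 0.33·C.
Evaluate total cost at each tier's feasible EOQ or, if the EOQ is below the tier, at the tier's minimum quantity.
EOQ at £20.20 = 2346.0 (feasible in tier 1): TC = 68,190×£20.20 + (68,190/2346.0)×269 + (2346.0/2)×0.33×£20.20 = £1,393,076.11.
EOQ at £18.73 = 2436.3 < 3100, so use break Q=3100: TC = 68,190×£18.73 + (68,190/3100.0)×269 + (3100.0/2)×0.33×£18.73 = £1,292,696.23.
EOQ at £18.52 = 2450.0 < 51000, so use break Q=51000: TC = 68,190×£18.52 + (68,190/51000.0)×269 + (51000.0/2)×0.33×£18.52 = £1,419,084.27.
Lowest total cost is £1,292,696.23 at Q = 3100.0.

Q* ≈ 3,100 tubs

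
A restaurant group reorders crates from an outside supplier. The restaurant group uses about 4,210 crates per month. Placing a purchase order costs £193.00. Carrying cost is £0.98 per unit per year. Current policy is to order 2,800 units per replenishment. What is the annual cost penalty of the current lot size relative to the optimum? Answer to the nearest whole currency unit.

Annual demand D = 4,210 × 12 = 50,520.
EOQ = √(2DS/H) = √(2 × 50,520 × 193 / 0.98) ≈ 4460.80.
Cost at Q* = (D/Q*)S + (Q*/2)H = √(2DSH) ≈ £4,371.58.
Cost at Q = 2,800: (50,520/2,800)×193 + (2,800/2)×0.98 = £3,482.27 + £1,372.00 = £4,854.27.
Excess = £4,854.27 − £4,371.58 = £482.69.

Extra cost ≈ £483 per year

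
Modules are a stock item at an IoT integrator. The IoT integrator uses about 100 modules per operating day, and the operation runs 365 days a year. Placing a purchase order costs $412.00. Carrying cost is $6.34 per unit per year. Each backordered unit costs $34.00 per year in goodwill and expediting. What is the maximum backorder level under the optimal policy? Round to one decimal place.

S* ≈ 372.9 modules

Annual demand D = 100 × 365 = 36,500.
With planned backorders, Q* = √(2DS/H) · √((H+B)/B).
√(2DS/H) = √(2 × 36,500 × 412 / 6.34) = 2178.038.
√((H+B)/B) = √((6.34+34)/34) = 1.0893.
Q* ≈ 2372.433.
S* = Q* · H/(H+B) = 2372.433 × 6.34/40.34 ≈ 372.861.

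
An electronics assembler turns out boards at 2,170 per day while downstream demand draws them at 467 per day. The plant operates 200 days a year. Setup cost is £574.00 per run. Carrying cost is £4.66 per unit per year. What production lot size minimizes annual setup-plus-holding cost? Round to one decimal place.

Annual demand D = 467 × 200 = 93,400.
Production build-up factor (1 − d/p) = 1 − 467/2,170 = 0.7848.
Q* = √(2DS / (H(1 − d/p))) = √(2 × 93,400 × 574 / (4.66 × 0.7848)).
= √(107,223,200 / 3.6571) ≈ 5414.695.

Q* ≈ 5,414.7 boards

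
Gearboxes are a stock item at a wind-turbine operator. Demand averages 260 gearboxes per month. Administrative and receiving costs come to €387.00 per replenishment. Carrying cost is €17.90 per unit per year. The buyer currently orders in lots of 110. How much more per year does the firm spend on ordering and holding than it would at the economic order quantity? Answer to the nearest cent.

Annual demand D = 260 × 12 = 3,120.
EOQ = √(2DS/H) = √(2 × 3,120 × 387 / 17.9) ≈ 367.30.
Cost at Q* = (D/Q*)S + (Q*/2)H = √(2DSH) ≈ €6,574.68.
Cost at Q = 110: (3,120/110)×387 + (110/2)×17.9 = €10,976.73 + €984.50 = €11,961.23.
Excess = €11,961.23 − €6,574.68 = €5,386.55.

Extra cost ≈ €5,386.55 per year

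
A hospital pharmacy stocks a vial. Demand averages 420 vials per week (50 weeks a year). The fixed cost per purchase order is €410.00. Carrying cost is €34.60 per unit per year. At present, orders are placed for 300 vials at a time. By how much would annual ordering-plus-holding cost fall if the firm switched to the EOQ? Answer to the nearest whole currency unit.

Extra cost ≈ €9,481 per year

Annual demand D = 420 × 50 = 21,000.
EOQ = √(2DS/H) = √(2 × 21,000 × 410 / 34.6) ≈ 705.47.
Cost at Q* = (D/Q*)S + (Q*/2)H = √(2DSH) ≈ €24,409.26.
Cost at Q = 300: (21,000/300)×410 + (300/2)×34.6 = €28,700.00 + €5,190.00 = €33,890.00.
Excess = €33,890.00 − €24,409.26 = €9,480.74.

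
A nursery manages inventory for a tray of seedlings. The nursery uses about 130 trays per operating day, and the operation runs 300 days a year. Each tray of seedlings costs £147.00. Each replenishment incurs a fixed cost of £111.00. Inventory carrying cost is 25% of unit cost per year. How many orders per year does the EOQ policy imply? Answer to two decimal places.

Annual demand D = 130 × 300 = 39,000.
Holding cost H = 0.25 × £147.00 = £36.7500 per unit per year.
The optimal lot size = √(2DS/H) = √(2 × 39,000 × 111 / 36.75) ≈ 485.38.
Orders per year = D / Q* = 39,000 / 485.38 ≈ 80.350.

N ≈ 80.35 orders per year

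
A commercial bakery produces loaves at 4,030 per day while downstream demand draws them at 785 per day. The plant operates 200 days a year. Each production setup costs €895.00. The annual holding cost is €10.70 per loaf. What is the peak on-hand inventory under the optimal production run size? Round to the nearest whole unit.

Annual demand D = 785 × 200 = 157,000.
Production build-up factor (1 − d/p) = 1 − 785/4,030 = 0.8052.
Q* = √(2DS / (H(1 − d/p))) = √(2 × 157,000 × 895 / (10.7 × 0.8052)).
= √(281,030,000 / 8.6158) ≈ 5711.230.
Maximum inventory = Q*(1 − d/p) = 5711.230 × 0.8052 ≈ 4598.744.

I_max ≈ 4,599 loaves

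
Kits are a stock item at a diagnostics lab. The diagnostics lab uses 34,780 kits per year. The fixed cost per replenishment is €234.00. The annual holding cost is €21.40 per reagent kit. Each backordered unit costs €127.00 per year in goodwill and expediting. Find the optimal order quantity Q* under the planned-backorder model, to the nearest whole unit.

With planned backorders, Q* = √(2DS/H) · √((H+B)/B).
√(2DS/H) = √(2 × 34,780 × 234 / 21.4) = 872.129.
√((H+B)/B) = √((21.4+127)/127) = 1.0810.
Q* ≈ 942.749.

Q* ≈ 943 kits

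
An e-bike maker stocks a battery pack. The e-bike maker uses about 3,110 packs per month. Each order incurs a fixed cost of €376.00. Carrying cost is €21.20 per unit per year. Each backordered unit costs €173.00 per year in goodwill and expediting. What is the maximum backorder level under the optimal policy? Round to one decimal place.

S* ≈ 133.1 packs

Annual demand D = 3,110 × 12 = 37,320.
With planned backorders, Q* = √(2DS/H) · √((H+B)/B).
√(2DS/H) = √(2 × 37,320 × 376 / 21.2) = 1150.567.
√((H+B)/B) = √((21.2+173)/173) = 1.0595.
Q* ≈ 1219.027.
S* = Q* · H/(H+B) = 1219.027 × 21.2/194.2 ≈ 133.076.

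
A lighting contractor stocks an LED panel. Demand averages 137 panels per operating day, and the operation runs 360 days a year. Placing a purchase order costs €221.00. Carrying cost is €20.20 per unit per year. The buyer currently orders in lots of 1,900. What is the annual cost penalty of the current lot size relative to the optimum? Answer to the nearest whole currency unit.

Annual demand D = 137 × 360 = 49,320.
EOQ = √(2DS/H) = √(2 × 49,320 × 221 / 20.2) ≈ 1038.84.
Cost at Q* = (D/Q*)S + (Q*/2)H = √(2DSH) ≈ €20,984.49.
Cost at Q = 1,900: (49,320/1,900)×221 + (1,900/2)×20.2 = €5,736.69 + €19,190.00 = €24,926.69.
Excess = €24,926.69 − €20,984.49 = €3,942.21.

Extra cost ≈ €3,942 per year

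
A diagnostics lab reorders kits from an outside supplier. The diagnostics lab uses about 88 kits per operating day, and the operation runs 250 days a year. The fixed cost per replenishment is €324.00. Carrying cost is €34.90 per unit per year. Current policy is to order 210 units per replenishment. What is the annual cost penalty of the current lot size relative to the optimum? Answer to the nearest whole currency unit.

Extra cost ≈ €15,302 per year

Annual demand D = 88 × 250 = 22,000.
EOQ = √(2DS/H) = √(2 × 22,000 × 324 / 34.9) ≈ 639.13.
Cost at Q* = (D/Q*)S + (Q*/2)H = √(2DSH) ≈ €22,305.48.
Cost at Q = 210: (22,000/210)×324 + (210/2)×34.9 = €33,942.86 + €3,664.50 = €37,607.36.
Excess = €37,607.36 − €22,305.48 = €15,301.88.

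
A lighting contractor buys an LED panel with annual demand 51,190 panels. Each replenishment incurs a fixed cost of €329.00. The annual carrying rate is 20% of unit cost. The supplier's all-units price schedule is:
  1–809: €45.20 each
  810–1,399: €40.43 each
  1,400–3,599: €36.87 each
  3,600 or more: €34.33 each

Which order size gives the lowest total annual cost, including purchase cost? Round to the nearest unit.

Q* ≈ 3,600 panels

Holding cost per unit per year at price C is H = 0.20·C.
Evaluate total cost at each tier's feasible EOQ or, if the EOQ is below the tier, at the tier's minimum quantity.
Tier 1 (€45.20): EOQ = 1930.3 exceeds tier's upper bound 809, so this tier is dominated.
Tier 2 (€40.43): EOQ = 2041.0 exceeds tier's upper bound 1399, so this tier is dominated.
EOQ at €36.87 = 2137.2 (feasible in tier 3): TC = 51,190×€36.87 + (51,190/2137.2)×329 + (2137.2/2)×0.20×€36.87 = €1,903,135.33.
EOQ at €34.33 = 2214.9 < 3600, so use break Q=3600: TC = 51,190×€34.33 + (51,190/3600.0)×329 + (3600.0/2)×0.20×€34.33 = €1,774,389.70.
Lowest total cost is €1,774,389.70 at Q = 3600.0.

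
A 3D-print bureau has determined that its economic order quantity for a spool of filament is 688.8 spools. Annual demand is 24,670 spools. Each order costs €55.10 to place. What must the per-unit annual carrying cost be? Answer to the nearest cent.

Squaring Q* = √(2DS/H) gives Q*² = 2DS/H.
From Q* = √(2DS/H): H = 2DS / Q*² = 2 × 24,670 × 55.1 / 688.8² = 5.7301.

H ≈ €5.73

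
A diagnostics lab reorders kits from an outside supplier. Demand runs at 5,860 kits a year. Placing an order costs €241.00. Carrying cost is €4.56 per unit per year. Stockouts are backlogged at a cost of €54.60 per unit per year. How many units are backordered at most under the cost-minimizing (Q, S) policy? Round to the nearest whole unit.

With planned backorders, Q* = √(2DS/H) · √((H+B)/B).
√(2DS/H) = √(2 × 5,860 × 241 / 4.56) = 787.027.
√((H+B)/B) = √((4.56+54.6)/54.6) = 1.0409.
Q* ≈ 819.233.
S* = Q* · H/(H+B) = 819.233 × 4.56/59.16 ≈ 63.146.

S* ≈ 63 kits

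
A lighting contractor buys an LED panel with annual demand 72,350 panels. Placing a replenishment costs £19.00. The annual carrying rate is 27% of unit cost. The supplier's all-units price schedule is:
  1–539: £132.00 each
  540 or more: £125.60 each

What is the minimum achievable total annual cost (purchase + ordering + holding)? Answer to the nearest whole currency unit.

TC* ≈ £9,098,862

Holding cost per unit per year at price C is H = 0.27·C.
Evaluate total cost at each tier's feasible EOQ or, if the EOQ is below the tier, at the tier's minimum quantity.
EOQ at £132.00 = 277.7 (feasible in tier 1): TC = 72,350×£132.00 + (72,350/277.7)×19 + (277.7/2)×0.27×£132.00 = £9,560,098.74.
EOQ at £125.60 = 284.7 < 540, so use break Q=540: TC = 72,350×£125.60 + (72,350/540.0)×19 + (540.0/2)×0.27×£125.60 = £9,098,861.89.
Lowest total cost among the candidates is at Q = 540.0.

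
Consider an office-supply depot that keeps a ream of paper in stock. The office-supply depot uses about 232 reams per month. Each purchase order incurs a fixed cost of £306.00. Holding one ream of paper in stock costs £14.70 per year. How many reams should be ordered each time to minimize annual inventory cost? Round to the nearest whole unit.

Annual demand D = 232 × 12 = 2,784.
EOQ = √(2DS / H) = √(2 × 2,784 × 306 / 14.7).
= √(1,703,808 / 14.7) = √115,905.3061 ≈ 340.449.

Q* ≈ 340 reams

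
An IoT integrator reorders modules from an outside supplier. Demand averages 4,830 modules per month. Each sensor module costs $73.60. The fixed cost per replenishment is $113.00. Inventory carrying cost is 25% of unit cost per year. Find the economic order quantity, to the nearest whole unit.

Q* ≈ 844 modules

Annual demand D = 4,830 × 12 = 57,960.
Holding cost H = 0.25 × $73.60 = $18.4000 per unit per year.
EOQ = √(2DS / H) = √(2 × 57,960 × 113 / 18.4).
= √(13,098,960 / 18.4) = √711,900 ≈ 843.742.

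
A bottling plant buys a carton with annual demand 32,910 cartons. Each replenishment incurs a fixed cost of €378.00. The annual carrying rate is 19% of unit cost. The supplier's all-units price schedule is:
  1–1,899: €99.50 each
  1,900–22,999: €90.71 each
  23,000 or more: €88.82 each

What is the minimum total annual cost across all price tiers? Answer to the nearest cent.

Holding cost per unit per year at price C is H = 0.19·C.
Candidates are each tier's EOQ (if it falls in that tier) and each price-break quantity.
EOQ at €99.50 = 1147.2 (feasible in tier 1): TC = 32,910×€99.50 + (32,910/1147.2)×378 + (1147.2/2)×0.19×€99.50 = €3,296,232.68.
EOQ at €90.71 = 1201.5 < 1900, so use break Q=1900: TC = 32,910×€90.71 + (32,910/1900.0)×378 + (1900.0/2)×0.19×€90.71 = €3,008,186.61.
EOQ at €88.82 = 1214.2 < 23000, so use break Q=23000: TC = 32,910×€88.82 + (32,910/23000.0)×378 + (23000.0/2)×0.19×€88.82 = €3,117,678.77.
Lowest total cost among the candidates is at Q = 1900.0.

TC* ≈ €3,008,186.61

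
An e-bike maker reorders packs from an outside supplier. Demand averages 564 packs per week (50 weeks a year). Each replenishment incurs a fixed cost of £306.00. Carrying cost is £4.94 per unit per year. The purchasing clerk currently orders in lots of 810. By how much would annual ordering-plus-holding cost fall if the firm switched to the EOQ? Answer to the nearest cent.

Annual demand D = 564 × 50 = 28,200.
EOQ = √(2DS/H) = √(2 × 28,200 × 306 / 4.94) ≈ 1869.12.
Cost at Q* = (D/Q*)S + (Q*/2)H = √(2DSH) ≈ £9,233.44.
Cost at Q = 810: (28,200/810)×306 + (810/2)×4.94 = £10,653.33 + £2,000.70 = £12,654.03.
Excess = £12,654.03 − £9,233.44 = £3,420.59.

Extra cost ≈ £3,420.59 per year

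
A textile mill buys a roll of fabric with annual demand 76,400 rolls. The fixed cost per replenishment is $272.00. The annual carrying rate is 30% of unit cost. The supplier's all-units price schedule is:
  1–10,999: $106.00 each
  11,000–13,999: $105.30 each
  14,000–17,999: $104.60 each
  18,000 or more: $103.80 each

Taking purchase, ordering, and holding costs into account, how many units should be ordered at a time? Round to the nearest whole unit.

Q* ≈ 1,143 rolls

Holding cost per unit per year at price C is H = 0.30·C.
For each price level, check whether its EOQ is feasible; otherwise the best quantity at that price is the breakpoint.
EOQ at $106.00 = 1143.2 (feasible in tier 1): TC = 76,400×$106.00 + (76,400/1143.2)×272 + (1143.2/2)×0.30×$106.00 = $8,134,754.63.
EOQ at $105.30 = 1147.0 < 11000, so use break Q=11000: TC = 76,400×$105.30 + (76,400/11000.0)×272 + (11000.0/2)×0.30×$105.30 = $8,220,554.16.
EOQ at $104.60 = 1150.9 < 14000, so use break Q=14000: TC = 76,400×$104.60 + (76,400/14000.0)×272 + (14000.0/2)×0.30×$104.60 = $8,212,584.34.
EOQ at $103.80 = 1155.3 < 18000, so use break Q=18000: TC = 76,400×$103.80 + (76,400/18000.0)×272 + (18000.0/2)×0.30×$103.80 = $8,211,734.49.
Lowest total cost is $8,134,754.63 at Q = 1143.2.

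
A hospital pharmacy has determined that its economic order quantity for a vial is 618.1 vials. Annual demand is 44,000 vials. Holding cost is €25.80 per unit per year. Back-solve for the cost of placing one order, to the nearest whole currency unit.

S ≈ €112

Squaring Q* = √(2DS/H) gives Q*² = 2DS/H.
From Q* = √(2DS/H): S = Q*²H / (2D) = 618.1² × 25.8 / (2 × 44,000) = 112.0094.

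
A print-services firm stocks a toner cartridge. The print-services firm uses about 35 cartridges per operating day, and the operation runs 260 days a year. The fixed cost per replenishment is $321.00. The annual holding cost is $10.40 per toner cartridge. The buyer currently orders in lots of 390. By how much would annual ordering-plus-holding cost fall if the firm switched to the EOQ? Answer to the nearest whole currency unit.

Extra cost ≈ $1,723 per year

Annual demand D = 35 × 260 = 9,100.
EOQ = √(2DS/H) = √(2 × 9,100 × 321 / 10.4) ≈ 749.50.
Cost at Q* = (D/Q*)S + (Q*/2)H = √(2DSH) ≈ $7,794.80.
Cost at Q = 390: (9,100/390)×321 + (390/2)×10.4 = $7,490.00 + $2,028.00 = $9,518.00.
Excess = $9,518.00 − $7,794.80 = $1,723.20.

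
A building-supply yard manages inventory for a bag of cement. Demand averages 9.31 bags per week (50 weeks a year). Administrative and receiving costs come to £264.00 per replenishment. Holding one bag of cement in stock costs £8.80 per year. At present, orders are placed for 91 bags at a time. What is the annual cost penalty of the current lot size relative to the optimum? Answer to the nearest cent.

Annual demand D = 9.31 × 50 = 465.5.
EOQ = √(2DS/H) = √(2 × 465.5 × 264 / 8.8) ≈ 167.12.
Cost at Q* = (D/Q*)S + (Q*/2)H = √(2DSH) ≈ £1,470.68.
Cost at Q = 91: (465.5/91)×264 + (91/2)×8.8 = £1,350.46 + £400.40 = £1,750.86.
Excess = £1,750.86 − £1,470.68 = £280.18.

Extra cost ≈ £280.18 per year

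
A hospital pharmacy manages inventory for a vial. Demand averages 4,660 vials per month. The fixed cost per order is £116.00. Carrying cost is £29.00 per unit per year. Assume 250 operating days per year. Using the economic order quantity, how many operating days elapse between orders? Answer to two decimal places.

Annual demand D = 4,660 × 12 = 55,920.
EOQ = √(2DS/H) = √(2 × 55,920 × 116 / 29) ≈ 668.85.
Cycle time = Q*/D × 250 = 668.85 / 55,920 × 250 ≈ 2.990 days.

T ≈ 2.99 days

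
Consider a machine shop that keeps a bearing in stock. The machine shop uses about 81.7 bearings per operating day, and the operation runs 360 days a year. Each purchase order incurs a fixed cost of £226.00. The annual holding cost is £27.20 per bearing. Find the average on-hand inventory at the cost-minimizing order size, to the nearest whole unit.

Average inventory ≈ 350 bearings

Annual demand D = 81.7 × 360 = 29,412.
EOQ = √(2DS/H) = √(2 × 29,412 × 226 / 27.2) ≈ 699.11.
Average inventory = Q*/2 ≈ 699.11 / 2 = 349.556.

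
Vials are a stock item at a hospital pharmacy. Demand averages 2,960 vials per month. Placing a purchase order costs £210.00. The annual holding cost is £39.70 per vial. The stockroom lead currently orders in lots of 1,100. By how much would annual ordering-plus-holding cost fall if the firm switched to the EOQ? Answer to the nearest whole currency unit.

Annual demand D = 2,960 × 12 = 35,520.
EOQ = √(2DS/H) = √(2 × 35,520 × 210 / 39.7) ≈ 613.01.
Cost at Q* = (D/Q*)S + (Q*/2)H = √(2DSH) ≈ £24,336.40.
Cost at Q = 1,100: (35,520/1,100)×210 + (1,100/2)×39.7 = £6,781.09 + £21,835.00 = £28,616.09.
Excess = £28,616.09 − £24,336.40 = £4,279.69.

Extra cost ≈ £4,280 per year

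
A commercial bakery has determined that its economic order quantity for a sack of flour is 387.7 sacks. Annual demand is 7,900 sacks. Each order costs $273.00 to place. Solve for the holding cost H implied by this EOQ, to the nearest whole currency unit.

H ≈ $29

Squaring Q* = √(2DS/H) gives Q*² = 2DS/H.
From Q* = √(2DS/H): H = 2DS / Q*² = 2 × 7,900 × 273 / 387.7² = 28.6964.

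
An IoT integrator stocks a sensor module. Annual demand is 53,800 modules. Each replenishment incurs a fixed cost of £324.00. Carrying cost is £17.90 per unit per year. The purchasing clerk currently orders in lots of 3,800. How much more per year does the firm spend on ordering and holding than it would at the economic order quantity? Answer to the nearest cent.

Extra cost ≈ £13,616.43 per year

EOQ = √(2DS/H) = √(2 × 53,800 × 324 / 17.9) ≈ 1395.57.
Cost at Q* = (D/Q*)S + (Q*/2)H = √(2DSH) ≈ £24,980.73.
Cost at Q = 3,800: (53,800/3,800)×324 + (3,800/2)×17.9 = £4,587.16 + £34,010.00 = £38,597.16.
Excess = £38,597.16 − £24,980.73 = £13,616.43.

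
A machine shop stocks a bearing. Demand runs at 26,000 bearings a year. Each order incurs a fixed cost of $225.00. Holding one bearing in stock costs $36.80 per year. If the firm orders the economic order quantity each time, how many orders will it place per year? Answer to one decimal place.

N ≈ 46.1 orders per year

EOQ = √(2DS/H) = √(2 × 26,000 × 225 / 36.8) ≈ 563.86.
Orders per year = D / Q* = 26,000 / 563.86 ≈ 46.111.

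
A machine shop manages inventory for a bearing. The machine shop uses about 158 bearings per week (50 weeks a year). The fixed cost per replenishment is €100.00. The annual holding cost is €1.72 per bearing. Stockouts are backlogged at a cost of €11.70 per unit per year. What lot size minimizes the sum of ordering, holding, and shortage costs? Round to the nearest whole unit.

Q* ≈ 1,026 bearings

Annual demand D = 158 × 50 = 7,900.
With planned backorders, Q* = √(2DS/H) · √((H+B)/B).
√(2DS/H) = √(2 × 7,900 × 100 / 1.72) = 958.439.
√((H+B)/B) = √((1.72+11.7)/11.7) = 1.0710.
Q* ≈ 1026.473.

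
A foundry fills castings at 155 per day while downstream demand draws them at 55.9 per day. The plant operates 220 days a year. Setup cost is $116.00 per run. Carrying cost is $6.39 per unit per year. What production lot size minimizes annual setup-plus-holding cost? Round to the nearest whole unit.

Annual demand D = 55.9 × 220 = 12,298.
Production build-up factor (1 − d/p) = 1 − 55.9/155 = 0.6394.
Q* = √(2DS / (H(1 − d/p))) = √(2 × 12,298 × 116 / (6.39 × 0.6394)).
= √(2,853,136 / 4.0855) ≈ 835.680.

Q* ≈ 836 castings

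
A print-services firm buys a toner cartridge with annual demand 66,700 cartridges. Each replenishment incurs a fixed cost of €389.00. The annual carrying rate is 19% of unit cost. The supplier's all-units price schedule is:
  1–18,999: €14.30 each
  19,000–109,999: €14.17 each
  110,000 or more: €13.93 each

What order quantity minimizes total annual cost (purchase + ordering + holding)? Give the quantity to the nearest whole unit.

Holding cost per unit per year at price C is H = 0.19·C.
Candidates are each tier's EOQ (if it falls in that tier) and each price-break quantity.
EOQ at €14.30 = 4370.3 (feasible in tier 1): TC = 66,700×€14.30 + (66,700/4370.3)×389 + (4370.3/2)×0.19×€14.30 = €965,684.01.
EOQ at €14.17 = 4390.3 < 19000, so use break Q=19000: TC = 66,700×€14.17 + (66,700/19000.0)×389 + (19000.0/2)×0.19×€14.17 = €972,081.44.
EOQ at €13.93 = 4427.9 < 110000, so use break Q=110000: TC = 66,700×€13.93 + (66,700/110000.0)×389 + (110000.0/2)×0.19×€13.93 = €1,074,935.38.
Lowest total cost is €965,684.01 at Q = 4370.3.

Q* ≈ 4,370 cartridges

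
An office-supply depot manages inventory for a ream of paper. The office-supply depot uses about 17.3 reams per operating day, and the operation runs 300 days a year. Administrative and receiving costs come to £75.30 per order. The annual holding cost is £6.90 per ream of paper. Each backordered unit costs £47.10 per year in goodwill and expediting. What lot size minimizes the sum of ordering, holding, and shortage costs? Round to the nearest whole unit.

Q* ≈ 360 reams

Annual demand D = 17.3 × 300 = 5,190.
With planned backorders, Q* = √(2DS/H) · √((H+B)/B).
√(2DS/H) = √(2 × 5,190 × 75.3 / 6.9) = 336.567.
√((H+B)/B) = √((6.9+47.1)/47.1) = 1.0707.
Q* ≈ 360.378.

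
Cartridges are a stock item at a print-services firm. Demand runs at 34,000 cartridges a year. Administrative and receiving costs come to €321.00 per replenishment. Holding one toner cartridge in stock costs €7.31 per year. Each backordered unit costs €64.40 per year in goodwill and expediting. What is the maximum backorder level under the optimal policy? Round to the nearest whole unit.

S* ≈ 186 cartridges

With planned backorders, Q* = √(2DS/H) · √((H+B)/B).
√(2DS/H) = √(2 × 34,000 × 321 / 7.31) = 1728.018.
√((H+B)/B) = √((7.31+64.4)/64.4) = 1.0552.
Q* ≈ 1823.456.
S* = Q* · H/(H+B) = 1823.456 × 7.31/71.71 ≈ 185.880.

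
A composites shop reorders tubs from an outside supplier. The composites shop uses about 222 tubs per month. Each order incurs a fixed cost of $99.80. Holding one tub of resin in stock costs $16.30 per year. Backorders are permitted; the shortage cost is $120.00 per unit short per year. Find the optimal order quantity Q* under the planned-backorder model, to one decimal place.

Q* ≈ 192.5 tubs

Annual demand D = 222 × 12 = 2,664.
With planned backorders, Q* = √(2DS/H) · √((H+B)/B).
√(2DS/H) = √(2 × 2,664 × 99.8 / 16.3) = 180.615.
√((H+B)/B) = √((16.3+120)/120) = 1.0658.
Q* ≈ 192.491.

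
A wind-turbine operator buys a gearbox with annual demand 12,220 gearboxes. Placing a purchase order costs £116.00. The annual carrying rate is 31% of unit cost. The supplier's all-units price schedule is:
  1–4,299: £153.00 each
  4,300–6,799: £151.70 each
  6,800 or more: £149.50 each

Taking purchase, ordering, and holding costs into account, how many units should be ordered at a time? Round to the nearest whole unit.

Holding cost per unit per year at price C is H = 0.31·C.
For each price level, check whether its EOQ is feasible; otherwise the best quantity at that price is the breakpoint.
EOQ at £153.00 = 244.5 (feasible in tier 1): TC = 12,220×£153.00 + (12,220/244.5)×116 + (244.5/2)×0.31×£153.00 = £1,881,255.95.
EOQ at £151.70 = 245.5 < 4300, so use break Q=4300: TC = 12,220×£151.70 + (12,220/4300.0)×116 + (4300.0/2)×0.31×£151.70 = £1,955,211.71.
EOQ at £149.50 = 247.3 < 6800, so use break Q=6800: TC = 12,220×£149.50 + (12,220/6800.0)×116 + (6800.0/2)×0.31×£149.50 = £1,984,671.46.
Lowest total cost is £1,881,255.95 at Q = 244.5.

Q* ≈ 244 gearboxes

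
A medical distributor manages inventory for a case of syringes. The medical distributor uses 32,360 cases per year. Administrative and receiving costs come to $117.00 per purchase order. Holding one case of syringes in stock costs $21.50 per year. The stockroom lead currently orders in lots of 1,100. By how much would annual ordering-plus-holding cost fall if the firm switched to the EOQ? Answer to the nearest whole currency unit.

Extra cost ≈ $2,507 per year

EOQ = √(2DS/H) = √(2 × 32,360 × 117 / 21.5) ≈ 593.46.
Cost at Q* = (D/Q*)S + (Q*/2)H = √(2DSH) ≈ $12,759.43.
Cost at Q = 1,100: (32,360/1,100)×117 + (1,100/2)×21.5 = $3,441.93 + $11,825.00 = $15,266.93.
Excess = $15,266.93 − $12,759.43 = $2,507.49.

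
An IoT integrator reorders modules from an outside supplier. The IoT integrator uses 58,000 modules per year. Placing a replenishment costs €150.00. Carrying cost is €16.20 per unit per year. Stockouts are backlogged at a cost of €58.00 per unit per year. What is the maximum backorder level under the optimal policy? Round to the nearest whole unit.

With planned backorders, Q* = √(2DS/H) · √((H+B)/B).
√(2DS/H) = √(2 × 58,000 × 150 / 16.2) = 1036.375.
√((H+B)/B) = √((16.2+58)/58) = 1.1311.
Q* ≈ 1172.209.
S* = Q* · H/(H+B) = 1172.209 × 16.2/74.2 ≈ 255.927.

S* ≈ 256 modules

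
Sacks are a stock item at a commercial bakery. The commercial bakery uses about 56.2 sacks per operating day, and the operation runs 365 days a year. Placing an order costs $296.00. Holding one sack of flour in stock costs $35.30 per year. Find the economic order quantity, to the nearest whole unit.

Annual demand D = 56.2 × 365 = 20,513.
EOQ = √(2DS / H) = √(2 × 20,513 × 296 / 35.3).
= √(12,143,696 / 35.3) = √344,014.051 ≈ 586.527.

Q* ≈ 587 sacks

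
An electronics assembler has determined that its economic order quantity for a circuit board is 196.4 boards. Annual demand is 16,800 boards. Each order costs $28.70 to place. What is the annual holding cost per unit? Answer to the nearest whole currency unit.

H ≈ $25

The basic EOQ model gives Q* = √(2DS/H); rearrange for the unknown.
From Q* = √(2DS/H): H = 2DS / Q*² = 2 × 16,800 × 28.7 / 196.4² = 24.9999.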